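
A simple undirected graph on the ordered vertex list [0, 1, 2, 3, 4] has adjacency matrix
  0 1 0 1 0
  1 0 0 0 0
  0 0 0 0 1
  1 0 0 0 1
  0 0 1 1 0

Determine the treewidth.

A width-1 tree decomposition is:
Bags: B1 = {0, 3}  B2 = {3, 4}  B3 = {0, 1}  B4 = {2, 4}
Tree: B1–B2, B1–B3, B2–B4
Each bag holds 2 vertices, so the decomposition has width 1, which upper-bounds the treewidth. Any graph with an edge has treewidth ≥ 1, and G has the edge 0–3. Therefore the treewidth is 1.

1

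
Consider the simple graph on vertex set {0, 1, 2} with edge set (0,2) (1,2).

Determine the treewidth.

1

A width-1 tree decomposition is:
Bags: B1 = {1, 2}  B2 = {0, 2}
Tree: B1–B2
Each bag holds 2 vertices, so the decomposition has width 1, which upper-bounds the treewidth. Since G has at least one edge (e.g. 2–1), it is not an edgeless graph, so tw(G) ≥ 1. Hence tw(G) = 1 exactly.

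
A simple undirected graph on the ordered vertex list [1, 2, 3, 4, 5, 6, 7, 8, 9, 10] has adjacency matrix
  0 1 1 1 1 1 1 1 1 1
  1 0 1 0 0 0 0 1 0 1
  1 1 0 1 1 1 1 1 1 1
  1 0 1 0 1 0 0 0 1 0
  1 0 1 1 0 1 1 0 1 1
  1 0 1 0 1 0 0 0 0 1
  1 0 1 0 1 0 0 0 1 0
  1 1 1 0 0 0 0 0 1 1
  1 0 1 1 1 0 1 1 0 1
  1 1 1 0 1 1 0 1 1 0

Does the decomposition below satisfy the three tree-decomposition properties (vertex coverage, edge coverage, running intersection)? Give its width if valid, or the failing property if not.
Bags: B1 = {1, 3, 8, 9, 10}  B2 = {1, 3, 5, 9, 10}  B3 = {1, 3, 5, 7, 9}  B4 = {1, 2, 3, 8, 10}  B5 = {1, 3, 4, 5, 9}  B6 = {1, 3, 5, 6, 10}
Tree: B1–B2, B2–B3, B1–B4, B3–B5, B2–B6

Yes; width 4.

Vertex coverage: the bags together contain {1, 2, 3, 4, 5, 6, 7, 8, 9, 10}, the full vertex set. Edge coverage: each edge of G has both endpoints in at least one bag. Running intersection: for every vertex, the bags containing it form a connected subtree. All three properties hold, so this is a valid tree decomposition of width max|bag| − 1 = 4, and hence tw(G) ≤ 4.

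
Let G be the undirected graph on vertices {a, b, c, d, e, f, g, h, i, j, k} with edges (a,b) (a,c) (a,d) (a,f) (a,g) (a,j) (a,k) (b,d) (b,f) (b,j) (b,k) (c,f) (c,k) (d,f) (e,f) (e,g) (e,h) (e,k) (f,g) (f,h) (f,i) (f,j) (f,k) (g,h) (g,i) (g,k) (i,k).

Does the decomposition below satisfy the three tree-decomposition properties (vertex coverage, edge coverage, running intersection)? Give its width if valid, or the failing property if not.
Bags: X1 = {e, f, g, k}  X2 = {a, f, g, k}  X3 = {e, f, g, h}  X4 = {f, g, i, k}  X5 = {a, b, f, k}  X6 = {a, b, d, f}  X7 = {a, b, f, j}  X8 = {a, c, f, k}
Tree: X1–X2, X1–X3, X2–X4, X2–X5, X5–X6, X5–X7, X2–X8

Yes; width 3.

Vertex coverage: the bags together contain {a, b, c, d, e, f, g, h, i, j, k}, the full vertex set. Edge coverage: each edge of G has both endpoints in at least one bag. Running intersection: for every vertex, the bags containing it form a connected subtree. All three properties hold, so this is a valid tree decomposition of width max|bag| − 1 = 3, and hence tw(G) ≤ 3.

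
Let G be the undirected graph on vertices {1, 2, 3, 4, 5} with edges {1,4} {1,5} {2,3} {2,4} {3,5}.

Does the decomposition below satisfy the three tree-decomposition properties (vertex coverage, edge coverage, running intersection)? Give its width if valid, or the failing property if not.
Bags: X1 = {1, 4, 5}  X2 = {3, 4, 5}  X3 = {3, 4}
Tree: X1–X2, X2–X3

No — vertex 2 appears in no bag.

A tree decomposition must satisfy three properties: every vertex lies in some bag; for every edge, both endpoints lie together in some bag; and for every vertex, the bags containing it form a connected subtree. Here vertex 2 appears in no bag, so the decomposition is invalid.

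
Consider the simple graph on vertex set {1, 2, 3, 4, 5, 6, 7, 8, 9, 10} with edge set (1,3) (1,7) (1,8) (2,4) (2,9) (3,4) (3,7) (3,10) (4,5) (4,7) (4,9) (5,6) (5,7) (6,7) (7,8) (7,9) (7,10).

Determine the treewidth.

A width-2 tree decomposition is:
Bags: B1 = {4, 5, 7}  B2 = {4, 7, 9}  B3 = {5, 6, 7}  B4 = {3, 4, 7}  B5 = {2, 4, 9}  B6 = {1, 3, 7}  B7 = {3, 7, 10}  B8 = {1, 7, 8}
Tree: B1–B2, B1–B3, B2–B4, B2–B5, B4–B6, B4–B7, B6–B8
The largest bag has 3 vertices, giving width 2; this decomposition certifies tw(G) ≤ 2. For the lower bound, the 3 vertices {2, 4, 9} are pairwise adjacent, and any tree decomposition puts a clique entirely inside one bag — forcing width ≥ 2. Combining the bounds, tw(G) = 2.

2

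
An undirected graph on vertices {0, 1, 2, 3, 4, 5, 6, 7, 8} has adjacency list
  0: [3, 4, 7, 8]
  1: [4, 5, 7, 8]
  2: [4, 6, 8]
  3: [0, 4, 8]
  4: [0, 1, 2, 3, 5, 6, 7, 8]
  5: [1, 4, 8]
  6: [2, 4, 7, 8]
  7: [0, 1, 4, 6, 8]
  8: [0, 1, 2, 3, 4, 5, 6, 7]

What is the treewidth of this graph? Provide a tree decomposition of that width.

Every bag has size at most 4, so the width is 4 − 1 = 3 and tw(G) ≤ 3. On the other hand G contains the 4-clique {2, 4, 6, 8}. A clique must lie in a single bag of any decomposition, so no decomposition can have width below 3. Therefore the treewidth is 3.

Treewidth 3.
One optimal decomposition is:
Bags: B1 = {0, 4, 7, 8}  B2 = {0, 3, 4, 8}  B3 = {4, 6, 7, 8}  B4 = {1, 4, 7, 8}  B5 = {2, 4, 6, 8}  B6 = {1, 4, 5, 8}
Tree: B1–B2, B1–B3, B1–B4, B3–B5, B4–B6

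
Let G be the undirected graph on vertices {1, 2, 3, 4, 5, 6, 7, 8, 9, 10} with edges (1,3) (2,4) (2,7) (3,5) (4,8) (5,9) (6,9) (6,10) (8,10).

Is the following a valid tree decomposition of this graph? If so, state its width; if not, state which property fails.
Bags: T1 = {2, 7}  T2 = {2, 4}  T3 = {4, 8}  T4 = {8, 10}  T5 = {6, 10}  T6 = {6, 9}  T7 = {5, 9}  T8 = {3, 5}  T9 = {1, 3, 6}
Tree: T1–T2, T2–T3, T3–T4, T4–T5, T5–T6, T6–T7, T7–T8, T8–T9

No — bags containing vertex 6 are not connected in the tree.

A tree decomposition must satisfy three properties: every vertex lies in some bag; for every edge, both endpoints lie together in some bag; and for every vertex, the bags containing it form a connected subtree. Here bags containing vertex 6 are not connected in the tree, so the decomposition is invalid.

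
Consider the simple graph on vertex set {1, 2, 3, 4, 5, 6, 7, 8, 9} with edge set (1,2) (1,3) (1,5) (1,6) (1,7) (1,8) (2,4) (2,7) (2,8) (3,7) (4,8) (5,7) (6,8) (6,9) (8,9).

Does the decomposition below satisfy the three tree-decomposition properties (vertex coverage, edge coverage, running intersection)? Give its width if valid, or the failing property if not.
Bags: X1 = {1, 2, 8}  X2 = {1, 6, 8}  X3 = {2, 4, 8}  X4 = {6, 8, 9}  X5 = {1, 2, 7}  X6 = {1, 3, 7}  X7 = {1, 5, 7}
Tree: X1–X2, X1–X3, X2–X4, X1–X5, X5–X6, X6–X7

Yes; width 2.

Vertex coverage: the bags together contain {1, 2, 3, 4, 5, 6, 7, 8, 9}, the full vertex set. Edge coverage: each edge of G has both endpoints in at least one bag. Running intersection: for every vertex, the bags containing it form a connected subtree. All three properties hold, so this is a valid tree decomposition of width max|bag| − 1 = 2, and hence tw(G) ≤ 2.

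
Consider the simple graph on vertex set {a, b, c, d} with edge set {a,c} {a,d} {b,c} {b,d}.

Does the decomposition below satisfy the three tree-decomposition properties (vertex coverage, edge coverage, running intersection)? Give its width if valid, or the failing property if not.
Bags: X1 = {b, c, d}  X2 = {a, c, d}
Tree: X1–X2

Yes; width 2.

Vertex coverage: the bags together contain {a, b, c, d}, the full vertex set. Edge coverage: each edge of G has both endpoints in at least one bag. Running intersection: for every vertex, the bags containing it form a connected subtree. All three properties hold, so this is a valid tree decomposition of width max|bag| − 1 = 2, and hence tw(G) ≤ 2.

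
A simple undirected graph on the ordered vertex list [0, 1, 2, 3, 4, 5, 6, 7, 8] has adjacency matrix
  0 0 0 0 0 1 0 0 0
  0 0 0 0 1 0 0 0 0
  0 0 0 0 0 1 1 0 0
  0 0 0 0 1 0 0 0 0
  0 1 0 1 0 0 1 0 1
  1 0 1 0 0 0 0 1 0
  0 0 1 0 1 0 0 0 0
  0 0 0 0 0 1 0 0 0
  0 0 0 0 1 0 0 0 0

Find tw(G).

A width-1 tree decomposition is:
Bags: B1 = {4, 6}  B2 = {3, 4}  B3 = {2, 6}  B4 = {2, 5}  B5 = {4, 8}  B6 = {5, 7}  B7 = {1, 4}  B8 = {0, 5}
Tree: B1–B2, B1–B3, B3–B4, B2–B5, B4–B6, B1–B7, B4–B8
Every bag has size at most 2, so the width is 2 − 1 = 1 and tw(G) ≤ 1. Any graph with an edge has treewidth ≥ 1, and G has the edge 4–6. Therefore the treewidth is 1.

1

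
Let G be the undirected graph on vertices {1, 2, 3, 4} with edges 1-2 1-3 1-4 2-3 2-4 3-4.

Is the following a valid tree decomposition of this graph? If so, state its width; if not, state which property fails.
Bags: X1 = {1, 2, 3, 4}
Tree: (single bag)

Checking the three conditions: (i) the bags cover all of {1, 2, 3, 4}; (ii) for each edge, some bag contains both endpoints; (iii) the bags containing any fixed vertex form a subtree. All hold, so the decomposition is valid with width 4 − 1 = 3.

Yes; width 3.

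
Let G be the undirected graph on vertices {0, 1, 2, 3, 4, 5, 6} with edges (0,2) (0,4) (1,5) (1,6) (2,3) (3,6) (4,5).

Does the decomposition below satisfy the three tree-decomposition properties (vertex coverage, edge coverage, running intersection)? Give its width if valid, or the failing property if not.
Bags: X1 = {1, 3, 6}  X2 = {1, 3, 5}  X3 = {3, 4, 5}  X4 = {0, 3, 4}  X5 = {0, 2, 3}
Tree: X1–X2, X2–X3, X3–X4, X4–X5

Yes; width 2.

Vertex coverage: the bags together contain {0, 1, 2, 3, 4, 5, 6}, the full vertex set. Edge coverage: each edge of G has both endpoints in at least one bag. Running intersection: for every vertex, the bags containing it form a connected subtree. All three properties hold, so this is a valid tree decomposition of width max|bag| − 1 = 2, and hence tw(G) ≤ 2.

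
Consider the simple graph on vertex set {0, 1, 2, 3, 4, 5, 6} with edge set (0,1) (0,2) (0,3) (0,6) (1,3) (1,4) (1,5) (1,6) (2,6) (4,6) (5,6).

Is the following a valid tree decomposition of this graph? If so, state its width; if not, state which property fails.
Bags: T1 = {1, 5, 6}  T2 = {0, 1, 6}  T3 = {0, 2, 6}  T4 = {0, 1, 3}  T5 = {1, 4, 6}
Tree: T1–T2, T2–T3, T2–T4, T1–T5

Checking the three conditions: (i) the bags cover all of {0, 1, 2, 3, 4, 5, 6}; (ii) for each edge, some bag contains both endpoints; (iii) the bags containing any fixed vertex form a subtree. All hold, so the decomposition is valid with width 3 − 1 = 2.

Yes; width 2.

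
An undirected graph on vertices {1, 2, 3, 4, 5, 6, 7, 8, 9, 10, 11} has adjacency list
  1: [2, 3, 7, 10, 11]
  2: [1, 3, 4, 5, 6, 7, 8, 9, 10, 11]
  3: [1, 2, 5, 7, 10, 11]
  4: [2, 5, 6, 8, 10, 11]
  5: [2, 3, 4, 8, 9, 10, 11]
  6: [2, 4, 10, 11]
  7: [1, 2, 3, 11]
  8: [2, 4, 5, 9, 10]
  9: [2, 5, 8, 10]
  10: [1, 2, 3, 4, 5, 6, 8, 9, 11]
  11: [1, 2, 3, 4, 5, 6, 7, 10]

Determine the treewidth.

4

A width-4 tree decomposition is:
Bags: B1 = {2, 4, 5, 10, 11}  B2 = {2, 3, 5, 10, 11}  B3 = {2, 4, 5, 8, 10}  B4 = {1, 2, 3, 10, 11}  B5 = {2, 4, 6, 10, 11}  B6 = {1, 2, 3, 7, 11}  B7 = {2, 5, 8, 9, 10}
Tree: B1–B2, B1–B3, B2–B4, B1–B5, B4–B6, B3–B7
Every bag has size at most 5, so the width is 5 − 1 = 4 and tw(G) ≤ 4. On the other hand G contains the 5-clique {1, 2, 3, 10, 11}. A clique must lie in a single bag of any decomposition, so no decomposition can have width below 4. Combining the bounds, tw(G) = 4.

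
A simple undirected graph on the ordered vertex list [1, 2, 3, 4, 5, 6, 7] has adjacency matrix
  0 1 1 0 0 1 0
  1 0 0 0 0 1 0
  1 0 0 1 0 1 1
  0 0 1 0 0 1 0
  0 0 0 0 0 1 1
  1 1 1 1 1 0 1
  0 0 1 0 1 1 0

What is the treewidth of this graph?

2

A width-2 tree decomposition is:
Bags: B1 = {3, 4, 6}  B2 = {3, 6, 7}  B3 = {5, 6, 7}  B4 = {1, 3, 6}  B5 = {1, 2, 6}
Tree: B1–B2, B2–B3, B2–B4, B4–B5
Each bag holds 3 vertices, so the decomposition has width 2, which upper-bounds the treewidth. Conversely, {1, 2, 6} is a clique of size 3, and the vertices of any clique must share a bag in every tree decomposition; so some bag has ≥ 3 vertices and tw(G) ≥ 2. Hence tw(G) = 2 exactly.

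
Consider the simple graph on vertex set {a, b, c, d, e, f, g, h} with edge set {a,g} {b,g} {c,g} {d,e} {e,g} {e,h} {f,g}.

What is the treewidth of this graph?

1

A width-1 tree decomposition is:
Bags: B1 = {f, g}  B2 = {a, g}  B3 = {e, g}  B4 = {d, e}  B5 = {b, g}  B6 = {e, h}  B7 = {c, g}
Tree: B1–B2, B2–B3, B3–B4, B3–B5, B3–B6, B5–B7
Every bag has size at most 2, so the width is 2 − 1 = 1 and tw(G) ≤ 1. Any graph with an edge has treewidth ≥ 1, and G has the edge g–f. Therefore the treewidth is 1.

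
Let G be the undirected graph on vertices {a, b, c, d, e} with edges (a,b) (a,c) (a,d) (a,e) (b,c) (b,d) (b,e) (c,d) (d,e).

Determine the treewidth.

A width-3 tree decomposition is:
Bags: B1 = {a, b, d, e}  B2 = {a, b, c, d}
Tree: B1–B2
Every bag has size at most 4, so the width is 4 − 1 = 3 and tw(G) ≤ 3. Conversely, {a, b, d, e} is a clique of size 4, and the vertices of any clique must share a bag in every tree decomposition; so some bag has ≥ 4 vertices and tw(G) ≥ 3. The upper and lower bounds meet at 3, so that is the treewidth.

3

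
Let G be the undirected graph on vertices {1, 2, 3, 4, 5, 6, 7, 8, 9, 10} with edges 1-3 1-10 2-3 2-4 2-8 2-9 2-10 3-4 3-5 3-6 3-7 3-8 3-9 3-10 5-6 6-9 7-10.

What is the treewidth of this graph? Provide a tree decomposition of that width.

Treewidth 2.
One such decomposition:
Bags: B1 = {2, 3, 4}  B2 = {2, 3, 8}  B3 = {2, 3, 10}  B4 = {2, 3, 9}  B5 = {3, 6, 9}  B6 = {3, 7, 10}  B7 = {3, 5, 6}  B8 = {1, 3, 10}
Tree: B1–B2, B2–B3, B1–B4, B4–B5, B3–B6, B5–B7, B3–B8

The largest bag has 3 vertices, giving width 2; this decomposition certifies tw(G) ≤ 2. Conversely, {1, 3, 10} is a clique of size 3, and the vertices of any clique must share a bag in every tree decomposition; so some bag has ≥ 3 vertices and tw(G) ≥ 2. Hence tw(G) = 2 exactly.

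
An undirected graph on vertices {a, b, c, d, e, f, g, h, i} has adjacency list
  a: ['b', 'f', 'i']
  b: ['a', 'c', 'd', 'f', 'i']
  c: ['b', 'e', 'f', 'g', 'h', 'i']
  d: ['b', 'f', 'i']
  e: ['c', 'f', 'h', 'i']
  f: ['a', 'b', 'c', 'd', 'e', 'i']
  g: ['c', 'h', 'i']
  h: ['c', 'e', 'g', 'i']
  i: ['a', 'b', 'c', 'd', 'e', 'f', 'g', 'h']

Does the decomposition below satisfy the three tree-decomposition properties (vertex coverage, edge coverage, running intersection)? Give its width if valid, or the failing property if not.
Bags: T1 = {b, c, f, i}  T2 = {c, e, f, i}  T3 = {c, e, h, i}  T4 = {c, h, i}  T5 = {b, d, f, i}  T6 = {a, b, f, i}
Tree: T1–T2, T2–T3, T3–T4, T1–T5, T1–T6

A tree decomposition must satisfy three properties: every vertex lies in some bag; for every edge, both endpoints lie together in some bag; and for every vertex, the bags containing it form a connected subtree. Here vertex g appears in no bag, so the decomposition is invalid.

No — vertex g appears in no bag.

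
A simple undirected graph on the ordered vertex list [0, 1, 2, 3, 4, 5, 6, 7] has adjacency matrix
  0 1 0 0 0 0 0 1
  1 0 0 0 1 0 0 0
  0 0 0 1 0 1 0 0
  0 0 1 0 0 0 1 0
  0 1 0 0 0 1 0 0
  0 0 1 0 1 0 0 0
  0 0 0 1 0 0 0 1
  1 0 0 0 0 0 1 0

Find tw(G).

2

A width-2 tree decomposition is:
Bags: B1 = {3, 6, 7}  B2 = {0, 3, 7}  B3 = {0, 1, 3}  B4 = {1, 3, 4}  B5 = {3, 4, 5}  B6 = {2, 3, 5}
Tree: B1–B2, B2–B3, B3–B4, B4–B5, B5–B6
Every bag has size at most 3, so the width is 3 − 1 = 2 and tw(G) ≤ 2. The edges 3–6–7–0–1–4–5–2–3 form a cycle, so G is not a tree and its treewidth is at least 2. Hence tw(G) = 2 exactly.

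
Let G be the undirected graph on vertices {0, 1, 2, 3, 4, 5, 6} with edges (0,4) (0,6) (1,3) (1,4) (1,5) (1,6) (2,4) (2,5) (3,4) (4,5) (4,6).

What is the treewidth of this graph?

A width-2 tree decomposition is:
Bags: B1 = {1, 3, 4}  B2 = {1, 4, 5}  B3 = {2, 4, 5}  B4 = {1, 4, 6}  B5 = {0, 4, 6}
Tree: B1–B2, B2–B3, B1–B4, B4–B5
The largest bag has 3 vertices, giving width 2; this decomposition certifies tw(G) ≤ 2. On the other hand G contains the 3-clique {0, 4, 6}. A clique must lie in a single bag of any decomposition, so no decomposition can have width below 2. The upper and lower bounds meet at 2, so that is the treewidth.

2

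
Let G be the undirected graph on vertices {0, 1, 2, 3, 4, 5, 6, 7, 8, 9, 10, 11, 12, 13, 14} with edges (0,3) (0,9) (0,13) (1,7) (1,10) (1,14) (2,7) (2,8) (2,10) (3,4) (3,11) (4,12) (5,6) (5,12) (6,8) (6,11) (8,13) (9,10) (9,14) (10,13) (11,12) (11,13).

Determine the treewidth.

3

A width-3 tree decomposition is:
Bags: B1 = {4, 5, 6, 12}  B2 = {4, 6, 11, 12}  B3 = {3, 4, 6, 11}  B4 = {3, 6, 8, 11}  B5 = {3, 8, 11, 13}  B6 = {0, 3, 8, 13}  B7 = {0, 2, 8, 13}  B8 = {0, 2, 10, 13}  B9 = {0, 2, 9, 10}  B10 = {2, 7, 9, 10}  B11 = {1, 7, 9, 10}  B12 = {1, 7, 9, 14}
Tree: B1–B2, B2–B3, B3–B4, B4–B5, B5–B6, B6–B7, B7–B8, B8–B9, B9–B10, B10–B11, B11–B12
Every bag has size at most 4, so the width is 4 − 1 = 3 and tw(G) ≤ 3. For the lower bound: the 4 vertex sets {4,5,12}, {6}, {11}, {0,3,8,13} are disjoint, each induces a connected subgraph, and every pair is joined by at least one edge of G. Contracting each set to a single vertex therefore yields K_{4} as a minor, and since treewidth is minor-monotone, tw(G) ≥ tw(K_{4}) = 3. Combining the bounds, tw(G) = 3.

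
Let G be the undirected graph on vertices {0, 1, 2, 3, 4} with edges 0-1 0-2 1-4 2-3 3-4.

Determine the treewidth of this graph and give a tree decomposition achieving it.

The largest bag has 3 vertices, giving width 2; this decomposition certifies tw(G) ≤ 2. The edges 0–2–3–4–1–0 form a cycle, so G is not a tree and its treewidth is at least 2. Combining the bounds, tw(G) = 2.

Treewidth 2.
One such decomposition:
Bags: B1 = {0, 2, 3}  B2 = {0, 3, 4}  B3 = {0, 1, 4}
Tree: B1–B2, B2–B3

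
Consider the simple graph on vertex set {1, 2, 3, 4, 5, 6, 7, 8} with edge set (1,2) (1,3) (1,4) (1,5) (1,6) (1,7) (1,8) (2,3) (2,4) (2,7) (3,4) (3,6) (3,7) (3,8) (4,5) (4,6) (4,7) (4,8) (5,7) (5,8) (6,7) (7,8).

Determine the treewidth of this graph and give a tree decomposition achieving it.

Treewidth 4.
Bags: B1 = {1, 4, 5, 7, 8}  B2 = {1, 3, 4, 7, 8}  B3 = {1, 2, 3, 4, 7}  B4 = {1, 3, 4, 6, 7}
Tree: B1–B2, B2–B3, B3–B4

The largest bag has 5 vertices, giving width 4; this decomposition certifies tw(G) ≤ 4. For the lower bound, the 5 vertices {1, 3, 4, 7, 8} are pairwise adjacent, and any tree decomposition puts a clique entirely inside one bag — forcing width ≥ 4. Combining the bounds, tw(G) = 4.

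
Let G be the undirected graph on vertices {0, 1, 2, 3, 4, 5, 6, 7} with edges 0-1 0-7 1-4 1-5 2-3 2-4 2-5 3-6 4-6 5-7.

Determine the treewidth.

A width-2 tree decomposition is:
Bags: B1 = {0, 5, 7}  B2 = {0, 1, 5}  B3 = {1, 2, 5}  B4 = {1, 2, 4}  B5 = {2, 3, 4}  B6 = {3, 4, 6}
Tree: B1–B2, B2–B3, B3–B4, B4–B5, B5–B6
Every bag has size at most 3, so the width is 3 − 1 = 2 and tw(G) ≤ 2. The edges 7–0–1–5–7 form a cycle, so G is not a tree and its treewidth is at least 2. The upper and lower bounds meet at 2, so that is the treewidth.

2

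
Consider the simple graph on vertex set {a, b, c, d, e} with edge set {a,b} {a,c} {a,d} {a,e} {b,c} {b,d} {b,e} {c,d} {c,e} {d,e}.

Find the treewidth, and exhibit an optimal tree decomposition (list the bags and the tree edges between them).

Treewidth 4.
Bags: B1 = {a, b, c, d, e}
Tree: (single bag)

A single bag containing all 5 vertices is trivially a valid decomposition of width 4. On the other hand G contains the 5-clique {a, b, c, d, e}. A clique must lie in a single bag of any decomposition, so no decomposition can have width below 4. Hence tw(G) = 4 exactly.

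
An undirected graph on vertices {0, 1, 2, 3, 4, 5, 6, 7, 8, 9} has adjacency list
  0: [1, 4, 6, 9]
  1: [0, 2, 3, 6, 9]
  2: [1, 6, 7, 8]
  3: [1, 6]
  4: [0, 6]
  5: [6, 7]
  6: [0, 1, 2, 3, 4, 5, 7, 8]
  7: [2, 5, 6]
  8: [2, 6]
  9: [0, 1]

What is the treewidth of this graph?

A width-2 tree decomposition is:
Bags: B1 = {0, 4, 6}  B2 = {0, 1, 6}  B3 = {1, 2, 6}  B4 = {1, 3, 6}  B5 = {2, 6, 7}  B6 = {5, 6, 7}  B7 = {0, 1, 9}  B8 = {2, 6, 8}
Tree: B1–B2, B2–B3, B3–B4, B3–B5, B5–B6, B2–B7, B5–B8
Every bag has size at most 3, so the width is 3 − 1 = 2 and tw(G) ≤ 2. Conversely, {0, 1, 9} is a clique of size 3, and the vertices of any clique must share a bag in every tree decomposition; so some bag has ≥ 3 vertices and tw(G) ≥ 2. The upper and lower bounds meet at 2, so that is the treewidth.

2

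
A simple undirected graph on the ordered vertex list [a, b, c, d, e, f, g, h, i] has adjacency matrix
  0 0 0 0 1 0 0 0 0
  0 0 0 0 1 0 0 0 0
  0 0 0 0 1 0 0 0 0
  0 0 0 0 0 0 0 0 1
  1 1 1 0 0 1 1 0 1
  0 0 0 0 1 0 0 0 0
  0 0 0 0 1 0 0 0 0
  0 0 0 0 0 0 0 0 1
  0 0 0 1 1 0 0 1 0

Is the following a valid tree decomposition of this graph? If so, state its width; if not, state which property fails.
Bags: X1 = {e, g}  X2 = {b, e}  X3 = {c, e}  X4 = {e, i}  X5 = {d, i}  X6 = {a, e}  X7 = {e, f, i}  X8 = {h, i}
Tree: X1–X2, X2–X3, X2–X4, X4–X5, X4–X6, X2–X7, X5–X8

No — bags containing vertex i are not connected in the tree.

A tree decomposition must satisfy three properties: every vertex lies in some bag; for every edge, both endpoints lie together in some bag; and for every vertex, the bags containing it form a connected subtree. Here bags containing vertex i are not connected in the tree, so the decomposition is invalid.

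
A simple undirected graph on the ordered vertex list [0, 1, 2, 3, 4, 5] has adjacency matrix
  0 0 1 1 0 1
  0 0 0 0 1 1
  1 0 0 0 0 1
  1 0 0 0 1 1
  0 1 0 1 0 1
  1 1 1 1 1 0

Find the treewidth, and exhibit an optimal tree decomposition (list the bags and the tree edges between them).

Treewidth 2.
One optimal decomposition is:
Bags: B1 = {0, 3, 5}  B2 = {3, 4, 5}  B3 = {0, 2, 5}  B4 = {1, 4, 5}
Tree: B1–B2, B1–B3, B2–B4

The largest bag has 3 vertices, giving width 2; this decomposition certifies tw(G) ≤ 2. Conversely, {0, 2, 5} is a clique of size 3, and the vertices of any clique must share a bag in every tree decomposition; so some bag has ≥ 3 vertices and tw(G) ≥ 2. Combining the bounds, tw(G) = 2.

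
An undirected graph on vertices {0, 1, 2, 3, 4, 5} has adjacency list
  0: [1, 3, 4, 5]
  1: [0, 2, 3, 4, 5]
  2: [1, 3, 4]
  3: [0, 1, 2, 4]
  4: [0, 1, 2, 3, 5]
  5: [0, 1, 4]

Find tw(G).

3

A width-3 tree decomposition is:
Bags: B1 = {0, 1, 3, 4}  B2 = {0, 1, 4, 5}  B3 = {1, 2, 3, 4}
Tree: B1–B2, B1–B3
Every bag has size at most 4, so the width is 4 − 1 = 3 and tw(G) ≤ 3. On the other hand G contains the 4-clique {0, 1, 3, 4}. A clique must lie in a single bag of any decomposition, so no decomposition can have width below 3. The upper and lower bounds meet at 3, so that is the treewidth.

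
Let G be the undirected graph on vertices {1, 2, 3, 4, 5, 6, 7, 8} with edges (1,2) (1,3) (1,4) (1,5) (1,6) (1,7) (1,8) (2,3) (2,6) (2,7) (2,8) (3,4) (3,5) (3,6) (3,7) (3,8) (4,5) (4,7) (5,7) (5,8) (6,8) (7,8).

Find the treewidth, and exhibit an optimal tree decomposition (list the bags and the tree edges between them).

Every bag has size at most 5, so the width is 5 − 1 = 4 and tw(G) ≤ 4. On the other hand G contains the 5-clique {1, 2, 3, 6, 8}. A clique must lie in a single bag of any decomposition, so no decomposition can have width below 4. The upper and lower bounds meet at 4, so that is the treewidth.

Treewidth 4.
One optimal decomposition is:
Bags: B1 = {1, 2, 3, 7, 8}  B2 = {1, 3, 5, 7, 8}  B3 = {1, 3, 4, 5, 7}  B4 = {1, 2, 3, 6, 8}
Tree: B1–B2, B2–B3, B1–B4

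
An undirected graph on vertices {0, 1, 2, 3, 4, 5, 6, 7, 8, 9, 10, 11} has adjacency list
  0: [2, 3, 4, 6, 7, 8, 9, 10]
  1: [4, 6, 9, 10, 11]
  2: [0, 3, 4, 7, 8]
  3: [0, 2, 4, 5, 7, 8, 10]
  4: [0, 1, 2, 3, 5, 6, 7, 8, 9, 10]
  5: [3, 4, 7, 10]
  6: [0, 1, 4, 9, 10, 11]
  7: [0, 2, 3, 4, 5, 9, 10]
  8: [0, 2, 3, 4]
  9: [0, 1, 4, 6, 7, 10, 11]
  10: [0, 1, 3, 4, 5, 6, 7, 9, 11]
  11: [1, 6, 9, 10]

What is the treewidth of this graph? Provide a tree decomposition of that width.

Every bag has size at most 5, so the width is 5 − 1 = 4 and tw(G) ≤ 4. For the lower bound, the 5 vertices {1, 6, 9, 10, 11} are pairwise adjacent, and any tree decomposition puts a clique entirely inside one bag — forcing width ≥ 4. The upper and lower bounds meet at 4, so that is the treewidth.

Treewidth 4.
Bags: B1 = {0, 4, 7, 9, 10}  B2 = {0, 4, 6, 9, 10}  B3 = {1, 4, 6, 9, 10}  B4 = {1, 6, 9, 10, 11}  B5 = {0, 3, 4, 7, 10}  B6 = {0, 2, 3, 4, 7}  B7 = {3, 4, 5, 7, 10}  B8 = {0, 2, 3, 4, 8}
Tree: B1–B2, B2–B3, B3–B4, B1–B5, B5–B6, B5–B7, B6–B8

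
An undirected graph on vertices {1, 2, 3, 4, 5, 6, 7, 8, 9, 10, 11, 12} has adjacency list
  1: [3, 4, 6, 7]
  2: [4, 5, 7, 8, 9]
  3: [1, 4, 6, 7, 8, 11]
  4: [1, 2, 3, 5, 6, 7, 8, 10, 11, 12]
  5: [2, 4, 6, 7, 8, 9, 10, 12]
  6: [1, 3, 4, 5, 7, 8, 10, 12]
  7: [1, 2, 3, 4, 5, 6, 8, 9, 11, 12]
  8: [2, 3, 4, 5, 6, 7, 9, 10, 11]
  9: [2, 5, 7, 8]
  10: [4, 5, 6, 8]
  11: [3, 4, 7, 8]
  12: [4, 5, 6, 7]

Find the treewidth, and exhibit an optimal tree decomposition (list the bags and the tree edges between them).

Every bag has size at most 5, so the width is 5 − 1 = 4 and tw(G) ≤ 4. For the lower bound, the 5 vertices {2, 5, 7, 8, 9} are pairwise adjacent, and any tree decomposition puts a clique entirely inside one bag — forcing width ≥ 4. Hence tw(G) = 4 exactly.

Treewidth 4.
One optimal decomposition is:
Bags: B1 = {4, 5, 6, 7, 8}  B2 = {3, 4, 6, 7, 8}  B3 = {3, 4, 7, 8, 11}  B4 = {1, 3, 4, 6, 7}  B5 = {2, 4, 5, 7, 8}  B6 = {4, 5, 6, 7, 12}  B7 = {4, 5, 6, 8, 10}  B8 = {2, 5, 7, 8, 9}
Tree: B1–B2, B2–B3, B2–B4, B1–B5, B1–B6, B1–B7, B5–B8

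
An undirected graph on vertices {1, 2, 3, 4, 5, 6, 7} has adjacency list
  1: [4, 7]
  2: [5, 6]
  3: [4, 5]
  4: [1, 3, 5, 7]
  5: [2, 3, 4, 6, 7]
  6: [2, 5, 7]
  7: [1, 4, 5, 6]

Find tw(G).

2

A width-2 tree decomposition is:
Bags: B1 = {4, 5, 7}  B2 = {5, 6, 7}  B3 = {2, 5, 6}  B4 = {1, 4, 7}  B5 = {3, 4, 5}
Tree: B1–B2, B2–B3, B1–B4, B1–B5
Each bag holds 3 vertices, so the decomposition has width 2, which upper-bounds the treewidth. For the lower bound, the 3 vertices {1, 4, 7} are pairwise adjacent, and any tree decomposition puts a clique entirely inside one bag — forcing width ≥ 2. Therefore the treewidth is 2.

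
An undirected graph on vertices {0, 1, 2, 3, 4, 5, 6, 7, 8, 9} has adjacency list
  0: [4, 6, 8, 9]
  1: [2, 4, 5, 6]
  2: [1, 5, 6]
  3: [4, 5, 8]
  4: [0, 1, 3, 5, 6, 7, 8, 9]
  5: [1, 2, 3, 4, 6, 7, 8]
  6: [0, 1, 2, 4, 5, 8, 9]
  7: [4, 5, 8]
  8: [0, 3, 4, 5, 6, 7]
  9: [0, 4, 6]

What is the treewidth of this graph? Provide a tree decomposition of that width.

Treewidth 3.
One optimal decomposition is:
Bags: B1 = {3, 4, 5, 8}  B2 = {4, 5, 6, 8}  B3 = {1, 4, 5, 6}  B4 = {1, 2, 5, 6}  B5 = {4, 5, 7, 8}  B6 = {0, 4, 6, 8}  B7 = {0, 4, 6, 9}
Tree: B1–B2, B2–B3, B3–B4, B2–B5, B2–B6, B6–B7

The largest bag has 4 vertices, giving width 3; this decomposition certifies tw(G) ≤ 3. For the lower bound, the 4 vertices {1, 2, 5, 6} are pairwise adjacent, and any tree decomposition puts a clique entirely inside one bag — forcing width ≥ 3. The upper and lower bounds meet at 3, so that is the treewidth.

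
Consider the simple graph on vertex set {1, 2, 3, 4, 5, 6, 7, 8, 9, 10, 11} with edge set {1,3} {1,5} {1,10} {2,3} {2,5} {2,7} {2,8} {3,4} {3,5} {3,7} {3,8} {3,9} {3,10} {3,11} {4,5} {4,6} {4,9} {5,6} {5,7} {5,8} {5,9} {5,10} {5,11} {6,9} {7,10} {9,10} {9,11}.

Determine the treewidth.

A width-3 tree decomposition is:
Bags: B1 = {3, 5, 7, 10}  B2 = {3, 5, 9, 10}  B3 = {2, 3, 5, 7}  B4 = {2, 3, 5, 8}  B5 = {3, 4, 5, 9}  B6 = {1, 3, 5, 10}  B7 = {4, 5, 6, 9}  B8 = {3, 5, 9, 11}
Tree: B1–B2, B1–B3, B3–B4, B2–B5, B2–B6, B5–B7, B2–B8
Each bag holds 4 vertices, so the decomposition has width 3, which upper-bounds the treewidth. For the lower bound, the 4 vertices {1, 3, 5, 10} are pairwise adjacent, and any tree decomposition puts a clique entirely inside one bag — forcing width ≥ 3. The upper and lower bounds meet at 3, so that is the treewidth.

3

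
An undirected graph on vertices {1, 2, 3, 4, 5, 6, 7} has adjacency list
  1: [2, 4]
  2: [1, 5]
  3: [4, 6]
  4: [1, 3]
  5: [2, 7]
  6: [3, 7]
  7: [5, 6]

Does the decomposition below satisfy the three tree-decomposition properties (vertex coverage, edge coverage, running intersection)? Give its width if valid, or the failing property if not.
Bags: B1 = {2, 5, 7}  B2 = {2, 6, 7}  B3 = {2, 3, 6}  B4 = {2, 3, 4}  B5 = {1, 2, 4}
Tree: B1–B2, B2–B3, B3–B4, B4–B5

Yes; width 2.

Every vertex of G appears in some bag (union = {1, 2, 3, 4, 5, 6, 7}); every edge is covered by a bag; and for each vertex v the set of bags containing v is connected in the bag tree. The decomposition is therefore valid. The largest bag has 3 vertices, so the width is 2.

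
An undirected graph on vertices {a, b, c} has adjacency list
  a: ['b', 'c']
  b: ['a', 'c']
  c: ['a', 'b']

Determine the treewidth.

2

A width-2 tree decomposition is:
Bags: B1 = {a, b, c}
Tree: (single bag)
A single bag containing all 3 vertices is trivially a valid decomposition of width 2. On the other hand G contains the 3-clique {a, b, c}. A clique must lie in a single bag of any decomposition, so no decomposition can have width below 2. Hence tw(G) = 2 exactly.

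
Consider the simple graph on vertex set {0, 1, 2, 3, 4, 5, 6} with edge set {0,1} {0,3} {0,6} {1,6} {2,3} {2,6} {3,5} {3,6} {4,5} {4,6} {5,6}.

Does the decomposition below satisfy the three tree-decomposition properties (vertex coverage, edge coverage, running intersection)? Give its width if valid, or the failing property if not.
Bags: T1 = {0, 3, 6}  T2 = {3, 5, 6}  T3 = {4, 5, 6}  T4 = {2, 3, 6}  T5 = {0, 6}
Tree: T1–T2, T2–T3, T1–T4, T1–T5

A tree decomposition must satisfy three properties: every vertex lies in some bag; for every edge, both endpoints lie together in some bag; and for every vertex, the bags containing it form a connected subtree. Here vertex 1 appears in no bag, so the decomposition is invalid.

No — vertex 1 appears in no bag.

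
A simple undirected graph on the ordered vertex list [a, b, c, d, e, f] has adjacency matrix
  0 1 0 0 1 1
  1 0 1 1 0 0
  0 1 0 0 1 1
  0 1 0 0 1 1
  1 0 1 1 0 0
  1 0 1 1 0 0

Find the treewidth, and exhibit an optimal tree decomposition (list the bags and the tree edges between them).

Each bag holds 4 vertices, so the decomposition has width 3, which upper-bounds the treewidth. For the lower bound: the 4 vertex sets {d,e}, {a,f}, {b}, {c} are disjoint, each induces a connected subgraph, and every pair is joined by at least one edge of G. Contracting each set to a single vertex therefore yields K_{4} as a minor, and since treewidth is minor-monotone, tw(G) ≥ tw(K_{4}) = 3. Therefore the treewidth is 3.

Treewidth 3.
One optimal decomposition is:
Bags: B1 = {b, d, e, f}  B2 = {a, b, e, f}  B3 = {b, c, e, f}
Tree: B1–B2, B2–B3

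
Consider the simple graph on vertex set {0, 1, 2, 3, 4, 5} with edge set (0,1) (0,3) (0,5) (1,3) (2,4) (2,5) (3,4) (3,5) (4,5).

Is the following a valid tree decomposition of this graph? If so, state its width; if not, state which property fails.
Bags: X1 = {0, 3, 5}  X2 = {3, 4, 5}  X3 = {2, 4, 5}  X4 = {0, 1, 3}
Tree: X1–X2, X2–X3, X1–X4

Every vertex of G appears in some bag (union = {0, 1, 2, 3, 4, 5}); every edge is covered by a bag; and for each vertex v the set of bags containing v is connected in the bag tree. The decomposition is therefore valid. The largest bag has 3 vertices, so the width is 2.

Yes; width 2.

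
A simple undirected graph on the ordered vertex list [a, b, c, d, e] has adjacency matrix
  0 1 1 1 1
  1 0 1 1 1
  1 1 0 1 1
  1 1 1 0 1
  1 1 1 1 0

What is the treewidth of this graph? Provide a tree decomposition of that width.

Treewidth 4.
Bags: B1 = {a, b, c, d, e}
Tree: (single bag)

A single bag containing all 5 vertices is trivially a valid decomposition of width 4. On the other hand G contains the 5-clique {a, b, c, d, e}. A clique must lie in a single bag of any decomposition, so no decomposition can have width below 4. Hence tw(G) = 4 exactly.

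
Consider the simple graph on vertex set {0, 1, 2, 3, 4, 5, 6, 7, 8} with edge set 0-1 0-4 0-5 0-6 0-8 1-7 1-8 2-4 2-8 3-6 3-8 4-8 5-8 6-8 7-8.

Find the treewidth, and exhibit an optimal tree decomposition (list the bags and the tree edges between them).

Treewidth 2.
One such decomposition:
Bags: B1 = {2, 4, 8}  B2 = {0, 4, 8}  B3 = {0, 5, 8}  B4 = {0, 1, 8}  B5 = {0, 6, 8}  B6 = {3, 6, 8}  B7 = {1, 7, 8}
Tree: B1–B2, B2–B3, B3–B4, B4–B5, B5–B6, B4–B7

The largest bag has 3 vertices, giving width 2; this decomposition certifies tw(G) ≤ 2. Conversely, {0, 1, 8} is a clique of size 3, and the vertices of any clique must share a bag in every tree decomposition; so some bag has ≥ 3 vertices and tw(G) ≥ 2. The upper and lower bounds meet at 2, so that is the treewidth.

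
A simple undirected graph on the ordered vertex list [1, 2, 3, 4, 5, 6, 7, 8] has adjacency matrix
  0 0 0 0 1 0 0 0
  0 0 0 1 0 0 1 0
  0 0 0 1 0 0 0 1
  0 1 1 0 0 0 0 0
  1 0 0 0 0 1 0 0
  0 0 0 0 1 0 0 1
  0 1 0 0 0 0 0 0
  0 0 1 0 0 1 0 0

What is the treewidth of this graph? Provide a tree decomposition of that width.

Treewidth 1.
Bags: B1 = {1, 5}  B2 = {5, 6}  B3 = {6, 8}  B4 = {3, 8}  B5 = {3, 4}  B6 = {2, 4}  B7 = {2, 7}
Tree: B1–B2, B2–B3, B3–B4, B4–B5, B5–B6, B6–B7

Each bag holds 2 vertices, so the decomposition has width 1, which upper-bounds the treewidth. G has an edge, so its treewidth is at least 1. The upper and lower bounds meet at 1, so that is the treewidth.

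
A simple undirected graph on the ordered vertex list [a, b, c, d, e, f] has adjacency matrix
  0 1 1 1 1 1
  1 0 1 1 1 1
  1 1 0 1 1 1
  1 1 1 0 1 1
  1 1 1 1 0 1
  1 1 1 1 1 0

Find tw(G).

A width-5 tree decomposition is:
Bags: B1 = {a, b, c, d, e, f}
Tree: (single bag)
A single bag containing all 6 vertices is trivially a valid decomposition of width 5. For the lower bound, the 6 vertices {a, b, c, d, e, f} are pairwise adjacent, and any tree decomposition puts a clique entirely inside one bag — forcing width ≥ 5. Combining the bounds, tw(G) = 5.

5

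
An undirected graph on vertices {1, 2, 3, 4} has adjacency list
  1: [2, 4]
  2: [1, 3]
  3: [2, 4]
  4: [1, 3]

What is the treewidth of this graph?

2

A width-2 tree decomposition is:
Bags: B1 = {2, 3, 4}  B2 = {1, 2, 4}
Tree: B1–B2
Each bag holds 3 vertices, so the decomposition has width 2, which upper-bounds the treewidth. The edges 2–3–4–1–2 form a cycle, so G is not a tree and its treewidth is at least 2. Therefore the treewidth is 2.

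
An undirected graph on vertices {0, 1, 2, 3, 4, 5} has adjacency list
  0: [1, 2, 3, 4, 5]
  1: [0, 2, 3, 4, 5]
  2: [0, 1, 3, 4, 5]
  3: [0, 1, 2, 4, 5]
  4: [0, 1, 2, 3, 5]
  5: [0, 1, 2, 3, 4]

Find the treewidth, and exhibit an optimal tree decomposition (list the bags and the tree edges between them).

With just one bag of size 6, the width is 6 − 1 = 5, so tw(G) ≤ 5. Conversely, {0, 1, 2, 3, 4, 5} is a clique of size 6, and the vertices of any clique must share a bag in every tree decomposition; so some bag has ≥ 6 vertices and tw(G) ≥ 5. Therefore the treewidth is 5.

Treewidth 5.
One such decomposition:
Bags: B1 = {0, 1, 2, 3, 4, 5}
Tree: (single bag)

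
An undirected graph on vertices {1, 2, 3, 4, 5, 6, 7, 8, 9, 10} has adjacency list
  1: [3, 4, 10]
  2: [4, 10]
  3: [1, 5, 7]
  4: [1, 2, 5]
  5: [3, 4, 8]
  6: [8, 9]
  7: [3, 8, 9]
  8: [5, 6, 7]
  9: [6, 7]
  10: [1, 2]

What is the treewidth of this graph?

2

A width-2 tree decomposition is:
Bags: B1 = {6, 7, 9}  B2 = {6, 7, 8}  B3 = {3, 7, 8}  B4 = {3, 5, 8}  B5 = {1, 3, 5}  B6 = {1, 4, 5}  B7 = {1, 4, 10}  B8 = {2, 4, 10}
Tree: B1–B2, B2–B3, B3–B4, B4–B5, B5–B6, B6–B7, B7–B8
Every bag has size at most 3, so the width is 3 − 1 = 2 and tw(G) ≤ 2. For the lower bound, G contains the cycle 9–6–8–7–9, so G is not a forest; only forests have treewidth ≤ 1, hence tw(G) ≥ 2. The upper and lower bounds meet at 2, so that is the treewidth.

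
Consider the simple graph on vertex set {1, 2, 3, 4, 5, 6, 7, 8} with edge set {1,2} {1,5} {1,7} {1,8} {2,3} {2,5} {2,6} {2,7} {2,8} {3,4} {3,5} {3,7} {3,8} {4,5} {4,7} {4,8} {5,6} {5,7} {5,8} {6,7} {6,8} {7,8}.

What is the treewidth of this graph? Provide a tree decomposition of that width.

Treewidth 4.
One such decomposition:
Bags: B1 = {3, 4, 5, 7, 8}  B2 = {2, 3, 5, 7, 8}  B3 = {1, 2, 5, 7, 8}  B4 = {2, 5, 6, 7, 8}
Tree: B1–B2, B2–B3, B2–B4

Each bag holds 5 vertices, so the decomposition has width 4, which upper-bounds the treewidth. Conversely, {1, 2, 5, 7, 8} is a clique of size 5, and the vertices of any clique must share a bag in every tree decomposition; so some bag has ≥ 5 vertices and tw(G) ≥ 4. Combining the bounds, tw(G) = 4.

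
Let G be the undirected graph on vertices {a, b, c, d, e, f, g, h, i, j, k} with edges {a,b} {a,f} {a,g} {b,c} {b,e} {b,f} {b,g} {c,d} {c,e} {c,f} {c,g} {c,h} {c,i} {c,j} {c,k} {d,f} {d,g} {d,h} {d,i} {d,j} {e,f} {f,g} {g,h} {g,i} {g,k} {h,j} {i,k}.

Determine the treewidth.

A width-3 tree decomposition is:
Bags: B1 = {c, d, h, j}  B2 = {c, d, g, h}  B3 = {c, d, g, i}  B4 = {c, d, f, g}  B5 = {b, c, f, g}  B6 = {a, b, f, g}  B7 = {b, c, e, f}  B8 = {c, g, i, k}
Tree: B1–B2, B2–B3, B3–B4, B4–B5, B5–B6, B5–B7, B3–B8
Every bag has size at most 4, so the width is 4 − 1 = 3 and tw(G) ≤ 3. Conversely, {c, d, g, h} is a clique of size 4, and the vertices of any clique must share a bag in every tree decomposition; so some bag has ≥ 4 vertices and tw(G) ≥ 3. Hence tw(G) = 3 exactly.

3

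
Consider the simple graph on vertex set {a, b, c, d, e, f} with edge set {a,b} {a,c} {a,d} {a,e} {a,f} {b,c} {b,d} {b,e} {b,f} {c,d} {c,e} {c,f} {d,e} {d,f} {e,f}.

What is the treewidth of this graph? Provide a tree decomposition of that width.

A single bag containing all 6 vertices is trivially a valid decomposition of width 5. For the lower bound, the 6 vertices {a, b, c, d, e, f} are pairwise adjacent, and any tree decomposition puts a clique entirely inside one bag — forcing width ≥ 5. Hence tw(G) = 5 exactly.

Treewidth 5.
Bags: B1 = {a, b, c, d, e, f}
Tree: (single bag)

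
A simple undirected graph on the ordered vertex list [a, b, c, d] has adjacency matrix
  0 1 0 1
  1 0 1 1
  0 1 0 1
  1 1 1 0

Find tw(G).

2

A width-2 tree decomposition is:
Bags: B1 = {b, c, d}  B2 = {a, b, d}
Tree: B1–B2
Every bag has size at most 3, so the width is 3 − 1 = 2 and tw(G) ≤ 2. On the other hand G contains the 3-clique {b, c, d}. A clique must lie in a single bag of any decomposition, so no decomposition can have width below 2. Combining the bounds, tw(G) = 2.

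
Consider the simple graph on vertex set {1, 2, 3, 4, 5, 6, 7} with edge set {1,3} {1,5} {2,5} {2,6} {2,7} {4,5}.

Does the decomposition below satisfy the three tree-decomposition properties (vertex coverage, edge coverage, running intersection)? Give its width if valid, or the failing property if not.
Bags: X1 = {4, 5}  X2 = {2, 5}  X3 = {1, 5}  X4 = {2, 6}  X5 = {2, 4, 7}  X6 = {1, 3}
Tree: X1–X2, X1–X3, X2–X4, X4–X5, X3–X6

No — bags containing vertex 4 are not connected in the tree.

A tree decomposition must satisfy three properties: every vertex lies in some bag; for every edge, both endpoints lie together in some bag; and for every vertex, the bags containing it form a connected subtree. Here bags containing vertex 4 are not connected in the tree, so the decomposition is invalid.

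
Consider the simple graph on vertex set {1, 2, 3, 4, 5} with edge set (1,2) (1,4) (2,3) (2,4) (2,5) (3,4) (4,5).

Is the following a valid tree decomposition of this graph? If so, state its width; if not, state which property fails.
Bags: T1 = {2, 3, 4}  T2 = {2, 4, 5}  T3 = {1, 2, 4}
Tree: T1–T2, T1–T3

Checking the three conditions: (i) the bags cover all of {1, 2, 3, 4, 5}; (ii) for each edge, some bag contains both endpoints; (iii) the bags containing any fixed vertex form a subtree. All hold, so the decomposition is valid with width 3 − 1 = 2.

Yes; width 2.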